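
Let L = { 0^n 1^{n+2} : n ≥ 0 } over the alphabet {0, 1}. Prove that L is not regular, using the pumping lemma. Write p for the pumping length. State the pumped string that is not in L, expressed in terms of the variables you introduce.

0^{p+k} 1^{p+2}

Assume L is regular. Let p be the pumping length given by the pumping lemma.
Let w = 0^p 1^{p+2} ∈ L; note |w| = 2p+2 ≥ p.
Write w = xyz as guaranteed by the lemma, with |xy| ≤ p and y is nonempty.
Since the first p symbols of w are all 0's and |xy| ≤ p, y lies entirely in the leading 0-block: y = 0^k for some k with 1 ≤ k ≤ p.
Pump with i = 2: xy^2z = 0^{p+k} 1^{p+2}. For this to lie in L we would need p+2 = (p+k)+2, which forces k = 0. But k ≥ 1, so xy^2z ∉ L.
This is a contradiction; hence L is not regular.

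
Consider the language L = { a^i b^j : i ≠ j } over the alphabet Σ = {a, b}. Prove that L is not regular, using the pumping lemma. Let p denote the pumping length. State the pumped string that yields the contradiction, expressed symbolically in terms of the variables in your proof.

a^{p+p!} b^{p+p!}

Assume L is regular; let p be its pumping constant.
Choose w = a^p b^{p+p!}. Since p ≠ p+p!, w ∈ L; and |w| ≥ p.
The pumping lemma gives a decomposition w = xyz where |xy| ≤ p and |y| ≥ 1.
Since the first p symbols of w are all a's and |xy| ≤ p, y lies entirely in the leading a-block: y = a^k for some k with 1 ≤ k ≤ p.
Since 1 ≤ k ≤ p, k divides p!; set t = 1 + p!/k. Then xy^t z has p + (p!/k)·k = p + p! copies of a. Now the a-count equals the b-count, so i ≠ j fails. So xy^t z = a^{p+p!} b^{p+p!} ∉ L.
Contradiction. Therefore L is not regular.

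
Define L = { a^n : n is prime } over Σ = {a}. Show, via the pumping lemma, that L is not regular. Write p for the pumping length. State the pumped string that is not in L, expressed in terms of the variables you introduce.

a^{q(1+k)}

Assume L is regular. Let p be the pumping length given by the pumping lemma.
Let q be a prime with q ≥ p+2 (infinitely many primes exist), and take w = a^q ∈ L with |w| = q ≥ p.
By the pumping lemma, w = xyz with |xy| ≤ p and |y| ≥ 1.
Then y = a^k for some k with 1 ≤ k ≤ p.
Since 1 ≤ k ≤ p, |xz| = q-k. Pump with i = q+1: |xy^{q+1}z| = (q-k)+(q+1)k = q+qk = q(1+k), which is composite (both factors ≥ 2). So xy^{q+1}z = a^{q(1+k)} ∉ L.
This contradicts the pumping lemma, so L is not regular.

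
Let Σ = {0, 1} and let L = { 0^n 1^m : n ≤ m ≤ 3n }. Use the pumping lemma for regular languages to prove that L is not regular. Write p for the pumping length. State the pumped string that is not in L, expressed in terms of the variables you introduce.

Assume L is regular; let p be its pumping constant.
Take w = 0^p 1^p ∈ L (since p ≤ p ≤ 3p), with |w| = 2p ≥ p.
The pumping lemma gives a decomposition w = xyz where |xy| ≤ p and y is nonempty.
Because |xy| ≤ p and w begins with p copies of 0, we have y = 0^k with 1 ≤ k ≤ p.
Pump with i = 2: xy^2z = 0^{p+k} 1^p. Now n = p+k > p = m, so the condition n ≤ m fails. Thus xy^2z ∉ L.
This is a contradiction; hence L is not regular.

0^{p+k} 1^p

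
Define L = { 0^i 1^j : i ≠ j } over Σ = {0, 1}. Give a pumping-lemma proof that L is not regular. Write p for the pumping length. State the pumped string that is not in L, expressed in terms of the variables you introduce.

0^{p+p!} 1^{p+p!}

Assume L is regular; let p be its pumping constant.
Choose w = 0^p 1^{p+p!}. Since p ≠ p+p!, w ∈ L; and |w| ≥ p.
The pumping lemma gives a decomposition w = xyz where |xy| ≤ p and y is nonempty.
The first p characters of w are 0's, so xy (and hence y) consists only of 0's. Write y = 0^k, 1 ≤ k ≤ p.
Since 1 ≤ k ≤ p, k divides p!; set t = 1 + p!/k. Then xy^t z has p + (p!/k)·k = p + p! copies of 0. Now the 0-count equals the 1-count, so i ≠ j fails. So xy^t z = 0^{p+p!} 1^{p+p!} ∉ L.
Contradiction. Therefore L is not regular.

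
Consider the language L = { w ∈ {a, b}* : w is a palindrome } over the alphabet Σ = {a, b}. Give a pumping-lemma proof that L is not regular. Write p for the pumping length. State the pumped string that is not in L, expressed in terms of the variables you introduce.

Assume L is regular; let p be its pumping constant.
Take w = a^p b a^p, a palindrome of length 2p+1 ≥ p.
The pumping lemma gives a decomposition w = xyz where |xy| ≤ p and y is nonempty.
The first p characters of w are a's, so xy (and hence y) consists only of a's. Write y = a^k, 1 ≤ k ≤ p.
Pump with i = 2: xy^2z = a^{p+k} b a^p. Its reverse is a^p b a^{p+k}, which differs from xy^2z since k ≥ 1. So xy^2z is not a palindrome and xy^2z ∉ L.
This contradicts the pumping lemma, so L is not regular.

a^{p+k} b a^p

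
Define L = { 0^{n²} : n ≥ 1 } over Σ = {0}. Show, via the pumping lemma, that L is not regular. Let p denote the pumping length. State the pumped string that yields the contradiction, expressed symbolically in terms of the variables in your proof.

0^{p²+k}

Suppose for contradiction that L is regular, and let p be the pumping length.
Take w = 0^{p²} ∈ L with |w| = p² ≥ p.
By the pumping lemma, w = xyz with |xy| ≤ p and |y| ≥ 1.
Then y = 0^k for some k with 1 ≤ k ≤ p.
Pump with i = 2: xy^2z = 0^{p²+k}. Since 1 ≤ k ≤ p, p² < p²+k ≤ p²+p < (p+1)², so p²+k lies strictly between consecutive squares and is not a perfect square. So xy^2z ∉ L.
This contradicts the pumping lemma, so L is not regular.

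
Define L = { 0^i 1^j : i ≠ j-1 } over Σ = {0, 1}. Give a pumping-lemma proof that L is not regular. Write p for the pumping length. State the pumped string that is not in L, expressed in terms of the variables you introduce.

Assume L is regular; let p be its pumping constant.
Choose w = 0^p 1^{p+p!+1}. Since p ≠ (p+p!+1)-1 = p+p!, w ∈ L; and |w| ≥ p.
The pumping lemma gives a decomposition w = xyz where |xy| ≤ p and |y| > 0.
Since the first p symbols of w are all 0's and |xy| ≤ p, y lies entirely in the leading 0-block: y = 0^k for some k with 1 ≤ k ≤ p.
Since 1 ≤ k ≤ p, k divides p!; set t = 1 + p!/k. Then xy^t z has p + (p!/k)·k = p + p! copies of 0. Now the 0-count is p+p! and (1-count)-1 = (p+p!+1)-1 = p+p!, so i ≠ j-1 fails. So xy^t z = 0^{p+p!} 1^{p+p!+1} ∉ L.
This is a contradiction; hence L is not regular.

0^{p+p!} 1^{p+p!+1}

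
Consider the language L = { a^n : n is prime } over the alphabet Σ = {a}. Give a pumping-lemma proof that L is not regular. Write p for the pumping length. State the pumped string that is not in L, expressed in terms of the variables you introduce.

a^{q(1+k)}

Suppose for contradiction that L is regular, and let p be the pumping length.
Let q be a prime with q ≥ p+2 (infinitely many primes exist), and take w = a^q ∈ L with |w| = q ≥ p.
The pumping lemma gives a decomposition w = xyz where |xy| ≤ p and |y| ≥ 1.
Then y = a^k for some k with 1 ≤ k ≤ p.
Since 1 ≤ k ≤ p, |xz| = q-k. Pump with i = q+1: |xy^{q+1}z| = (q-k)+(q+1)k = q+qk = q(1+k), which is composite (both factors ≥ 2). So xy^{q+1}z = a^{q(1+k)} ∉ L.
Contradiction. Therefore L is not regular.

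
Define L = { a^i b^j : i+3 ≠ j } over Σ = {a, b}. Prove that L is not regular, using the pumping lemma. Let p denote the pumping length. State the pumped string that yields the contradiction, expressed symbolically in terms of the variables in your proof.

a^{p+p!} b^{p+p!+3}

Assume L is regular. Let p be the pumping length given by the pumping lemma.
Choose w = a^p b^{p+p!+3}. Since p ≠ (p+p!+3)-3 = p+p!, w ∈ L; and |w| ≥ p.
The pumping lemma gives a decomposition w = xyz where |xy| ≤ p and y is nonempty.
Because |xy| ≤ p and w begins with p copies of a, we have y = a^k with 1 ≤ k ≤ p.
Since 1 ≤ k ≤ p, k divides p!; set t = 1 + p!/k. Then xy^t z has p + (p!/k)·k = p + p! copies of a. Now the a-count is p+p! and (b-count)-3 = (p+p!+3)-3 = p+p!, so i+3 ≠ j fails. So xy^t z = a^{p+p!} b^{p+p!+3} ∉ L.
This is a contradiction; hence L is not regular.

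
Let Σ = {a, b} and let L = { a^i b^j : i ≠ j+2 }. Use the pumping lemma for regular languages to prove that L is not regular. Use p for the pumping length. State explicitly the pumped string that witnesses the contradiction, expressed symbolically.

a^{p+p!} b^{p+p!-2}

Assume L is regular. Let p be the pumping length given by the pumping lemma.
Choose w = a^p b^{p+p!-2}. Since p ≠ (p+p!-2)+2 = p+p!, w ∈ L; and |w| ≥ p.
By the pumping lemma, w = xyz with |xy| ≤ p and |y| ≥ 1.
Since the first p symbols of w are all a's and |xy| ≤ p, y lies entirely in the leading a-block: y = a^k for some k with 1 ≤ k ≤ p.
Since 1 ≤ k ≤ p, k divides p!; set t = 1 + p!/k. Then xy^t z has p + (p!/k)·k = p + p! copies of a. Now the a-count is p+p! and (b-count)+2 = (p+p!-2)+2 = p+p!, so i ≠ j+2 fails. So xy^t z = a^{p+p!} b^{p+p!-2} ∉ L.
This is a contradiction; hence L is not regular.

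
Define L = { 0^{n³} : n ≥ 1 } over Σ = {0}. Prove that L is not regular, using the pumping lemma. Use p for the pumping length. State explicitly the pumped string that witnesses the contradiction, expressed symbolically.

0^{p³+k}

Toward a contradiction, assume L is regular with pumping length p.
Take w = 0^{p³} ∈ L with |w| = p³ ≥ p.
The pumping lemma gives a decomposition w = xyz where |xy| ≤ p and |y| ≥ 1.
Then y = 0^k for some k with 1 ≤ k ≤ p.
Pump with i = 2: xy^2z = 0^{p³+k}. Since 1 ≤ k ≤ p, p³ < p³+k ≤ p³+p < p³+3p²+3p+1 = (p+1)³, so p³+k is not a perfect cube. So xy^2z ∉ L.
This contradicts the pumping lemma, so L is not regular.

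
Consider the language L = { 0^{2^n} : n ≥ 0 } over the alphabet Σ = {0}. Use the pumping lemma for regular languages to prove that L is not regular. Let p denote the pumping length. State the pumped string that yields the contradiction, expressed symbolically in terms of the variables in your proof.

Toward a contradiction, assume L is regular with pumping length p.
Take w = 0^{2^p} ∈ L with |w| = 2^p ≥ p.
By the pumping lemma, w = xyz with |xy| ≤ p and |y| > 0.
Then y = 0^k for some k with 1 ≤ k ≤ p.
Pump with i = 2: xy^2z = 0^{2^p+k}. Since 1 ≤ k ≤ p < 2^p, we have 2^p < 2^p+k < 2^{p+1}, so 2^p+k is not a power of 2. So xy^2z ∉ L.
This contradicts the pumping lemma, so L is not regular.

0^{2^p+k}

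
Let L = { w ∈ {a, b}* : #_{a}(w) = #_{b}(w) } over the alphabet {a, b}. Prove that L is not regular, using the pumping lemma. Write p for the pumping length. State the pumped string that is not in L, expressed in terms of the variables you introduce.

a^{p+k} b^p

Assume L is regular; let p be its pumping constant.
Choose w = a^p b^p ∈ L with |w| = 2p ≥ p.
Write w = xyz as guaranteed by the lemma, with |xy| ≤ p and |y| > 0.
Since the first p symbols of w are all a's and |xy| ≤ p, y lies entirely in the leading a-block: y = a^k for some k with 1 ≤ k ≤ p.
Pump with i = 2: xy^2z = a^{p+k} b^p has p+k occurrences of a but only p of b. Since k ≥ 1 the counts differ, so xy^2z ∉ L.
This is a contradiction; hence L is not regular.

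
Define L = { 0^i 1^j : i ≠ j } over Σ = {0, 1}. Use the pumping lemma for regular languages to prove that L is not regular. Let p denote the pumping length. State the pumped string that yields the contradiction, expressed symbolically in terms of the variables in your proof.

Assume L is regular; let p be its pumping constant.
Choose w = 0^p 1^{p+p!}. Since p ≠ p+p!, w ∈ L; and |w| ≥ p.
The pumping lemma gives a decomposition w = xyz where |xy| ≤ p and |y| > 0.
Because |xy| ≤ p and w begins with p copies of 0, we have y = 0^k with 1 ≤ k ≤ p.
Since 1 ≤ k ≤ p, k divides p!; set t = 1 + p!/k. Then xy^t z has p + (p!/k)·k = p + p! copies of 0. Now the 0-count equals the 1-count, so i ≠ j fails. So xy^t z = 0^{p+p!} 1^{p+p!} ∉ L.
Contradiction. Therefore L is not regular.

0^{p+p!} 1^{p+p!}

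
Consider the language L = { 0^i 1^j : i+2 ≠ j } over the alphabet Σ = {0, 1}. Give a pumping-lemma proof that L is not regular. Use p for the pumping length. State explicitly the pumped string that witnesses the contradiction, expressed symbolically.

0^{p+p!} 1^{p+p!+2}

Suppose for contradiction that L is regular, and let p be the pumping length.
Choose w = 0^p 1^{p+p!+2}. Since p ≠ (p+p!+2)-2 = p+p!, w ∈ L; and |w| ≥ p.
By the pumping lemma, w = xyz with |xy| ≤ p and |y| > 0.
Since the first p symbols of w are all 0's and |xy| ≤ p, y lies entirely in the leading 0-block: y = 0^k for some k with 1 ≤ k ≤ p.
Since 1 ≤ k ≤ p, k divides p!; set t = 1 + p!/k. Then xy^t z has p + (p!/k)·k = p + p! copies of 0. Now the 0-count is p+p! and (1-count)-2 = (p+p!+2)-2 = p+p!, so i+2 ≠ j fails. So xy^t z = 0^{p+p!} 1^{p+p!+2} ∉ L.
This contradicts the pumping lemma, so L is not regular.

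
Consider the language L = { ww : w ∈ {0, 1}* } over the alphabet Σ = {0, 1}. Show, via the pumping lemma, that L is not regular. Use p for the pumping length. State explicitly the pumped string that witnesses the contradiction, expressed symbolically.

0^{p+k} 1^p 0^p 1^p

Assume L is regular; let p be its pumping constant.
Take w = 0^p 1^p 0^p 1^p = uu where u = 0^p1^p; then w ∈ L and |w| = 4p ≥ p.
Write w = xyz as guaranteed by the lemma, with |xy| ≤ p and y is nonempty.
Since the first p symbols of w are all 0's and |xy| ≤ p, y lies entirely in the leading 0-block: y = 0^k for some k with 1 ≤ k ≤ p.
Pump with i = 2: xy^2z = 0^{p+k} 1^p 0^p 1^p, of length 4p+k. Suppose this equals vv. The string starts with 0 and ends with 1, so v does too; thus the boundary between the two copies of v is a 1→0 transition. There is exactly one such transition, at position 2p+k, so |v| = 2p+k and |vv| = 4p+2k ≠ 4p+k since k ≥ 1. So xy^2z ∉ L.
Contradiction. Therefore L is not regular.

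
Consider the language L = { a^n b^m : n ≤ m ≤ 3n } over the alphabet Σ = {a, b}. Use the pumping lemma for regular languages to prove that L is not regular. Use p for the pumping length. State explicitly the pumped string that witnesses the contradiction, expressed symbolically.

Toward a contradiction, assume L is regular with pumping length p.
Take w = a^p b^p ∈ L (since p ≤ p ≤ 3p), with |w| = 2p ≥ p.
The pumping lemma gives a decomposition w = xyz where |xy| ≤ p and y is nonempty.
The first p characters of w are a's, so xy (and hence y) consists only of a's. Write y = a^k, 1 ≤ k ≤ p.
Pump with i = 2: xy^2z = a^{p+k} b^p. Now n = p+k > p = m, so the condition n ≤ m fails. Thus xy^2z ∉ L.
This contradicts the pumping lemma, so L is not regular.

a^{p+k} b^p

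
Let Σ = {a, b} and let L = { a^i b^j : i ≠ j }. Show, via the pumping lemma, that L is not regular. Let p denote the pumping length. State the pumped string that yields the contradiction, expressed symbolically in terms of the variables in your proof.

a^{p+p!} b^{p+p!}

Toward a contradiction, assume L is regular with pumping length p.
Choose w = a^p b^{p+p!}. Since p ≠ p+p!, w ∈ L; and |w| ≥ p.
By the pumping lemma, w = xyz with |xy| ≤ p and |y| ≥ 1.
The first p characters of w are a's, so xy (and hence y) consists only of a's. Write y = a^k, 1 ≤ k ≤ p.
Since 1 ≤ k ≤ p, k divides p!; set t = 1 + p!/k. Then xy^t z has p + (p!/k)·k = p + p! copies of a. Now the a-count equals the b-count, so i ≠ j fails. So xy^t z = a^{p+p!} b^{p+p!} ∉ L.
This is a contradiction; hence L is not regular.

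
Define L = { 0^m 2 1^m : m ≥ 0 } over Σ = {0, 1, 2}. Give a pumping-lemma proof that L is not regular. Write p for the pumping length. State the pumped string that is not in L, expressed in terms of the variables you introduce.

Assume L is regular; let p be its pumping constant.
Take w = 0^p 2 1^p ∈ L with |w| = 2p+1 ≥ p.
The pumping lemma gives a decomposition w = xyz where |xy| ≤ p and |y| ≥ 1.
The first p characters of w are 0's, so xy (and hence y) consists only of 0's. Write y = 0^k, 1 ≤ k ≤ p.
Pump with i = 2: xy^2z = 0^{p+k} 2 1^p, which would require p+k = p. But k ≥ 1, so xy^2z ∉ L.
This is a contradiction; hence L is not regular.

0^{p+k} 2 1^p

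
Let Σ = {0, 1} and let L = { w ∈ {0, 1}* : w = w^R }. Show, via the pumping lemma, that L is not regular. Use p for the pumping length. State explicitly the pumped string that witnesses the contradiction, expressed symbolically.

0^{p+k} 1 0^p

Assume L is regular. Let p be the pumping length given by the pumping lemma.
Take w = 0^p 1 0^p, a palindrome of length 2p+1 ≥ p.
Write w = xyz as guaranteed by the lemma, with |xy| ≤ p and |y| ≥ 1.
Since the first p symbols of w are all 0's and |xy| ≤ p, y lies entirely in the leading 0-block: y = 0^k for some k with 1 ≤ k ≤ p.
Pump with i = 2: xy^2z = 0^{p+k} 1 0^p. Its reverse is 0^p 1 0^{p+k}, which differs from xy^2z since k ≥ 1. So xy^2z is not a palindrome and xy^2z ∉ L.
Contradiction. Therefore L is not regular.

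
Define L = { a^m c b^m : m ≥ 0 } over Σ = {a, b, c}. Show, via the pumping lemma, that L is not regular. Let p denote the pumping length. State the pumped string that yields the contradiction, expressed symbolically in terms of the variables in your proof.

a^{p+k} c b^p

Toward a contradiction, assume L is regular with pumping length p.
Take w = a^p c b^p ∈ L with |w| = 2p+1 ≥ p.
Write w = xyz as guaranteed by the lemma, with |xy| ≤ p and |y| ≥ 1.
Because |xy| ≤ p and w begins with p copies of a, we have y = a^k with 1 ≤ k ≤ p.
Pump with i = 2: xy^2z = a^{p+k} c b^p, which would require p+k = p. But k ≥ 1, so xy^2z ∉ L.
Contradiction. Therefore L is not regular.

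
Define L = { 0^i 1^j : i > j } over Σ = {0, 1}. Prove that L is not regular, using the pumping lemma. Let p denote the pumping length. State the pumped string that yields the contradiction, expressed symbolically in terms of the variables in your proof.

0^{p+1-k} 1^p

Assume L is regular. Let p be the pumping length given by the pumping lemma.
Choose w = 0^{p+1} 1^p ∈ L, with |w| = 2p+1 ≥ p.
By the pumping lemma, w = xyz with |xy| ≤ p and |y| > 0.
The first p characters of w are 0's, so xy (and hence y) consists only of 0's. Write y = 0^k, 1 ≤ k ≤ p.
Consider xy^0z = xz = 0^{p+1-k} 1^p. Since k ≥ 1, the 0-count p+1-k is at most p, so i > j fails; thus xz ∉ L.
This contradicts the pumping lemma, so L is not regular.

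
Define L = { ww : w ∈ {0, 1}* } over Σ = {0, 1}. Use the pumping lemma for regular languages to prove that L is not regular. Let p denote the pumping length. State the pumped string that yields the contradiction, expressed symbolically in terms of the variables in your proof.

Assume L is regular; let p be its pumping constant.
Take w = 0^p 1^p 0^p 1^p = uu where u = 0^p1^p; then w ∈ L and |w| = 4p ≥ p.
Write w = xyz as guaranteed by the lemma, with |xy| ≤ p and y is nonempty.
The first p characters of w are 0's, so xy (and hence y) consists only of 0's. Write y = 0^k, 1 ≤ k ≤ p.
Pump with i = 2: xy^2z = 0^{p+k} 1^p 0^p 1^p, of length 4p+k. Suppose this equals vv. The string starts with 0 and ends with 1, so v does too; thus the boundary between the two copies of v is a 1→0 transition. There is exactly one such transition, at position 2p+k, so |v| = 2p+k and |vv| = 4p+2k ≠ 4p+k since k ≥ 1. So xy^2z ∉ L.
This contradicts the pumping lemma, so L is not regular.

0^{p+k} 1^p 0^p 1^p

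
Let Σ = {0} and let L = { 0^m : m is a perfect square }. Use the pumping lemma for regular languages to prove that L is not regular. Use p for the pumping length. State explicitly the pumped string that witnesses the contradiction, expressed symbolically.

Assume L is regular; let p be its pumping constant.
Take w = 0^{p²} ∈ L with |w| = p² ≥ p.
Write w = xyz as guaranteed by the lemma, with |xy| ≤ p and |y| > 0.
Then y = 0^k for some k with 1 ≤ k ≤ p.
Pump with i = 2: xy^2z = 0^{p²+k}. Since 1 ≤ k ≤ p, p² < p²+k ≤ p²+p < (p+1)², so p²+k lies strictly between consecutive squares and is not a perfect square. So xy^2z ∉ L.
This contradicts the pumping lemma, so L is not regular.

0^{p²+k}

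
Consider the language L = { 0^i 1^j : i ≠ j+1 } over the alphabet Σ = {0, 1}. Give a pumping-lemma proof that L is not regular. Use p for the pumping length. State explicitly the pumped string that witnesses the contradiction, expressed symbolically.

0^{p+p!} 1^{p+p!-1}

Suppose for contradiction that L is regular, and let p be the pumping length.
Choose w = 0^p 1^{p+p!-1}. Since p ≠ (p+p!-1)+1 = p+p!, w ∈ L; and |w| ≥ p.
By the pumping lemma, w = xyz with |xy| ≤ p and |y| > 0.
Because |xy| ≤ p and w begins with p copies of 0, we have y = 0^k with 1 ≤ k ≤ p.
Since 1 ≤ k ≤ p, k divides p!; set t = 1 + p!/k. Then xy^t z has p + (p!/k)·k = p + p! copies of 0. Now the 0-count is p+p! and (1-count)+1 = (p+p!-1)+1 = p+p!, so i ≠ j+1 fails. So xy^t z = 0^{p+p!} 1^{p+p!-1} ∉ L.
This contradicts the pumping lemma, so L is not regular.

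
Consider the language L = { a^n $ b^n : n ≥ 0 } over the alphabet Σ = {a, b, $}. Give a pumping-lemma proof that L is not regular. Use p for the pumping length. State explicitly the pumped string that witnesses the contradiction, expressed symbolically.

Assume L is regular; let p be its pumping constant.
Take w = a^p $ b^p ∈ L with |w| = 2p+1 ≥ p.
By the pumping lemma, w = xyz with |xy| ≤ p and |y| ≥ 1.
Because |xy| ≤ p and w begins with p copies of a, we have y = a^k with 1 ≤ k ≤ p.
Pump with i = 2: xy^2z = a^{p+k} $ b^p, which would require p+k = p. But k ≥ 1, so xy^2z ∉ L.
Contradiction. Therefore L is not regular.

a^{p+k} $ b^p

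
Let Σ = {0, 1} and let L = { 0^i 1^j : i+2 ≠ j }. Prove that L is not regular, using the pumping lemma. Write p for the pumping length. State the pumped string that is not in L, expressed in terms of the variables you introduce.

Assume L is regular; let p be its pumping constant.
Choose w = 0^p 1^{p+p!+2}. Since p ≠ (p+p!+2)-2 = p+p!, w ∈ L; and |w| ≥ p.
By the pumping lemma, w = xyz with |xy| ≤ p and y is nonempty.
Since the first p symbols of w are all 0's and |xy| ≤ p, y lies entirely in the leading 0-block: y = 0^k for some k with 1 ≤ k ≤ p.
Since 1 ≤ k ≤ p, k divides p!; set t = 1 + p!/k. Then xy^t z has p + (p!/k)·k = p + p! copies of 0. Now the 0-count is p+p! and (1-count)-2 = (p+p!+2)-2 = p+p!, so i+2 ≠ j fails. So xy^t z = 0^{p+p!} 1^{p+p!+2} ∉ L.
This contradicts the pumping lemma, so L is not regular.

0^{p+p!} 1^{p+p!+2}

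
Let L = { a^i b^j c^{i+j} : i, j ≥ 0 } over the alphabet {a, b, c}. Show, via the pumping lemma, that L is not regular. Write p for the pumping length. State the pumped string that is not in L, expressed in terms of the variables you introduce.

Assume L is regular. Let p be the pumping length given by the pumping lemma.
Take w = a^p b^p c^{2p} ∈ L (with i=j=p, i+j=2p), |w| = 4p ≥ p.
The pumping lemma gives a decomposition w = xyz where |xy| ≤ p and |y| ≥ 1.
Since the first p symbols of w are all a's and |xy| ≤ p, y lies entirely in the leading a-block: y = a^k for some k with 1 ≤ k ≤ p.
Consider xy^2z = a^{p+k} b^p c^{2p}. Now the a- and b-counts sum to 2p+k, but the c-count is 2p ≠ 2p+k. So xy^2z ∉ L.
This is a contradiction; hence L is not regular.

a^{p+k} b^p c^{2p}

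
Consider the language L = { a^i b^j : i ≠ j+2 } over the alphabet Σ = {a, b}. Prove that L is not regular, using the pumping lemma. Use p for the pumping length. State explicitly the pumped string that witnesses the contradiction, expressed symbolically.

a^{p+p!} b^{p+p!-2}

Assume L is regular. Let p be the pumping length given by the pumping lemma.
Choose w = a^p b^{p+p!-2}. Since p ≠ (p+p!-2)+2 = p+p!, w ∈ L; and |w| ≥ p.
By the pumping lemma, w = xyz with |xy| ≤ p and |y| > 0.
Because |xy| ≤ p and w begins with p copies of a, we have y = a^k with 1 ≤ k ≤ p.
Since 1 ≤ k ≤ p, k divides p!; set t = 1 + p!/k. Then xy^t z has p + (p!/k)·k = p + p! copies of a. Now the a-count is p+p! and (b-count)+2 = (p+p!-2)+2 = p+p!, so i ≠ j+2 fails. So xy^t z = a^{p+p!} b^{p+p!-2} ∉ L.
This is a contradiction; hence L is not regular.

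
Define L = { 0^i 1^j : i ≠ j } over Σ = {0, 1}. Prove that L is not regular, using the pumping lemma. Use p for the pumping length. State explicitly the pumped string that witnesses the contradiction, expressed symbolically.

Suppose for contradiction that L is regular, and let p be the pumping length.
Choose w = 0^p 1^{p+p!}. Since p ≠ p+p!, w ∈ L; and |w| ≥ p.
The pumping lemma gives a decomposition w = xyz where |xy| ≤ p and |y| > 0.
Because |xy| ≤ p and w begins with p copies of 0, we have y = 0^k with 1 ≤ k ≤ p.
Since 1 ≤ k ≤ p, k divides p!; set t = 1 + p!/k. Then xy^t z has p + (p!/k)·k = p + p! copies of 0. Now the 0-count equals the 1-count, so i ≠ j fails. So xy^t z = 0^{p+p!} 1^{p+p!} ∉ L.
This is a contradiction; hence L is not regular.

0^{p+p!} 1^{p+p!}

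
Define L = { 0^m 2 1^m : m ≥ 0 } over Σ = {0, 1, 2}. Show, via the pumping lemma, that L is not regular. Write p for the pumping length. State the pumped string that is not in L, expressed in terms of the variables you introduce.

Assume L is regular; let p be its pumping constant.
Take w = 0^p 2 1^p ∈ L with |w| = 2p+1 ≥ p.
The pumping lemma gives a decomposition w = xyz where |xy| ≤ p and y is nonempty.
Because |xy| ≤ p and w begins with p copies of 0, we have y = 0^k with 1 ≤ k ≤ p.
Pump with i = 2: xy^2z = 0^{p+k} 2 1^p, which would require p+k = p. But k ≥ 1, so xy^2z ∉ L.
This contradicts the pumping lemma, so L is not regular.

0^{p+k} 2 1^p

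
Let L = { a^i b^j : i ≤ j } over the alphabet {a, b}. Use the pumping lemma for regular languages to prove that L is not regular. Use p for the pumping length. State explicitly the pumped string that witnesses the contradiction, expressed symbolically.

Assume L is regular. Let p be the pumping length given by the pumping lemma.
Choose w = a^p b^p ∈ L, with |w| = 2p ≥ p.
Write w = xyz as guaranteed by the lemma, with |xy| ≤ p and y is nonempty.
The first p characters of w are a's, so xy (and hence y) consists only of a's. Write y = a^k, 1 ≤ k ≤ p.
Consider xy^2z = a^{p+k} b^p. Since k ≥ 1, the a-count p+k exceeds the b-count p, so i ≤ j fails; thus xy^2z ∉ L.
This contradicts the pumping lemma, so L is not regular.

a^{p+k} b^p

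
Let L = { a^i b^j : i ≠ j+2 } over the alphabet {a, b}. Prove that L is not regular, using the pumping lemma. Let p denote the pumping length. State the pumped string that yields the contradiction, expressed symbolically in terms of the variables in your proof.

a^{p+p!} b^{p+p!-2}

Assume L is regular; let p be its pumping constant.
Choose w = a^p b^{p+p!-2}. Since p ≠ (p+p!-2)+2 = p+p!, w ∈ L; and |w| ≥ p.
By the pumping lemma, w = xyz with |xy| ≤ p and |y| > 0.
Because |xy| ≤ p and w begins with p copies of a, we have y = a^k with 1 ≤ k ≤ p.
Since 1 ≤ k ≤ p, k divides p!; set t = 1 + p!/k. Then xy^t z has p + (p!/k)·k = p + p! copies of a. Now the a-count is p+p! and (b-count)+2 = (p+p!-2)+2 = p+p!, so i ≠ j+2 fails. So xy^t z = a^{p+p!} b^{p+p!-2} ∉ L.
This contradicts the pumping lemma, so L is not regular.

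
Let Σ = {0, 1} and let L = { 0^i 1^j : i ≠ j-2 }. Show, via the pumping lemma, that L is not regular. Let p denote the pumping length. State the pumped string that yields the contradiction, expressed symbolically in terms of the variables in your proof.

Toward a contradiction, assume L is regular with pumping length p.
Choose w = 0^p 1^{p+p!+2}. Since p ≠ (p+p!+2)-2 = p+p!, w ∈ L; and |w| ≥ p.
The pumping lemma gives a decomposition w = xyz where |xy| ≤ p and y is nonempty.
Because |xy| ≤ p and w begins with p copies of 0, we have y = 0^k with 1 ≤ k ≤ p.
Since 1 ≤ k ≤ p, k divides p!; set t = 1 + p!/k. Then xy^t z has p + (p!/k)·k = p + p! copies of 0. Now the 0-count is p+p! and (1-count)-2 = (p+p!+2)-2 = p+p!, so i ≠ j-2 fails. So xy^t z = 0^{p+p!} 1^{p+p!+2} ∉ L.
This contradicts the pumping lemma, so L is not regular.

0^{p+p!} 1^{p+p!+2}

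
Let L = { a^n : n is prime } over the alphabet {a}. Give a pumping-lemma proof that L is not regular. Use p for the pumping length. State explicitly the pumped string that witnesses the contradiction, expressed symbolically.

Assume L is regular; let p be its pumping constant.
Let q be a prime with q ≥ p+2 (infinitely many primes exist), and take w = a^q ∈ L with |w| = q ≥ p.
Write w = xyz as guaranteed by the lemma, with |xy| ≤ p and y is nonempty.
Then y = a^k for some k with 1 ≤ k ≤ p.
Since 1 ≤ k ≤ p, |xz| = q-k. Pump with i = q+1: |xy^{q+1}z| = (q-k)+(q+1)k = q+qk = q(1+k), which is composite (both factors ≥ 2). So xy^{q+1}z = a^{q(1+k)} ∉ L.
Contradiction. Therefore L is not regular.

a^{q(1+k)}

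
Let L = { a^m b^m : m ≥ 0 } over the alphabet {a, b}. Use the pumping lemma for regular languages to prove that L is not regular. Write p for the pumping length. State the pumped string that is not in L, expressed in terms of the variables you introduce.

Assume L is regular; let p be its pumping constant.
Choose w = a^p b^p, which is in L with |w| = 2p ≥ p.
By the pumping lemma, w = xyz with |xy| ≤ p and |y| > 0.
Since the first p symbols of w are all a's and |xy| ≤ p, y lies entirely in the leading a-block: y = a^k for some k with 1 ≤ k ≤ p.
Pump with i = 2: xy^2z = a^{p+k} b^p. For this to lie in L we would need p = p+k, which forces k = 0. But k ≥ 1, so xy^2z ∉ L.
This is a contradiction; hence L is not regular.

a^{p+k} b^p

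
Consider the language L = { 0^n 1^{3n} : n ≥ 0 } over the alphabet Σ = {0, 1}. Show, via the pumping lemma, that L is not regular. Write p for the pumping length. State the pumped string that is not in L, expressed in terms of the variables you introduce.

0^{p+k} 1^{3p}

Suppose for contradiction that L is regular, and let p be the pumping length.
Let w = 0^p 1^{3p} ∈ L; note |w| = 4p ≥ p.
The pumping lemma gives a decomposition w = xyz where |xy| ≤ p and |y| ≥ 1.
Since the first p symbols of w are all 0's and |xy| ≤ p, y lies entirely in the leading 0-block: y = 0^k for some k with 1 ≤ k ≤ p.
Pump with i = 2: xy^2z = 0^{p+k} 1^{3p}. For this to lie in L we would need 3p = 3(p+k), which forces k = 0. But k ≥ 1, so xy^2z ∉ L.
Contradiction. Therefore L is not regular.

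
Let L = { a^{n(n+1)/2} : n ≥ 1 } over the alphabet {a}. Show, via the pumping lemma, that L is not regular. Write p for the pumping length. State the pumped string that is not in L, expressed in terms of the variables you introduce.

a^{p(p+1)/2+k}

Assume L is regular. Let p be the pumping length given by the pumping lemma.
Take w = a^{p(p+1)/2} ∈ L with |w| = p(p+1)/2 ≥ p.
By the pumping lemma, w = xyz with |xy| ≤ p and |y| > 0.
Then y = a^k for some k with 1 ≤ k ≤ p.
Pump with i = 2: xy^2z = a^{p(p+1)/2+k}. Since 1 ≤ k ≤ p, p(p+1)/2 < p(p+1)/2+k ≤ p(p+1)/2+p < (p+1)(p+2)/2, so p(p+1)/2+k is strictly between consecutive triangular numbers. So xy^2z ∉ L.
This contradicts the pumping lemma, so L is not regular.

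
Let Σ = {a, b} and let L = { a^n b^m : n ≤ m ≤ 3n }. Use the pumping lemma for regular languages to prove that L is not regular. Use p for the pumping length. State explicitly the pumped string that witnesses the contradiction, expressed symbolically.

Assume L is regular. Let p be the pumping length given by the pumping lemma.
Take w = a^p b^p ∈ L (since p ≤ p ≤ 3p), with |w| = 2p ≥ p.
The pumping lemma gives a decomposition w = xyz where |xy| ≤ p and y is nonempty.
The first p characters of w are a's, so xy (and hence y) consists only of a's. Write y = a^k, 1 ≤ k ≤ p.
Pump with i = 2: xy^2z = a^{p+k} b^p. Now n = p+k > p = m, so the condition n ≤ m fails. Thus xy^2z ∉ L.
Contradiction. Therefore L is not regular.

a^{p+k} b^p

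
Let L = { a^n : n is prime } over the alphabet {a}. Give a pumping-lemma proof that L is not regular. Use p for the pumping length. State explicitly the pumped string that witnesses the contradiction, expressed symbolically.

Suppose for contradiction that L is regular, and let p be the pumping length.
Let q be a prime with q ≥ p+2 (infinitely many primes exist), and take w = a^q ∈ L with |w| = q ≥ p.
Write w = xyz as guaranteed by the lemma, with |xy| ≤ p and |y| > 0.
Then y = a^k for some k with 1 ≤ k ≤ p.
Since 1 ≤ k ≤ p, |xz| = q-k. Pump with i = q+1: |xy^{q+1}z| = (q-k)+(q+1)k = q+qk = q(1+k), which is composite (both factors ≥ 2). So xy^{q+1}z = a^{q(1+k)} ∉ L.
Contradiction. Therefore L is not regular.

a^{q(1+k)}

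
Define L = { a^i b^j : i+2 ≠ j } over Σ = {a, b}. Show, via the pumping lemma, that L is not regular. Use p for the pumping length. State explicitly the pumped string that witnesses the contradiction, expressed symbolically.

a^{p+p!} b^{p+p!+2}

Toward a contradiction, assume L is regular with pumping length p.
Choose w = a^p b^{p+p!+2}. Since p ≠ (p+p!+2)-2 = p+p!, w ∈ L; and |w| ≥ p.
Write w = xyz as guaranteed by the lemma, with |xy| ≤ p and |y| ≥ 1.
Since the first p symbols of w are all a's and |xy| ≤ p, y lies entirely in the leading a-block: y = a^k for some k with 1 ≤ k ≤ p.
Since 1 ≤ k ≤ p, k divides p!; set t = 1 + p!/k. Then xy^t z has p + (p!/k)·k = p + p! copies of a. Now the a-count is p+p! and (b-count)-2 = (p+p!+2)-2 = p+p!, so i+2 ≠ j fails. So xy^t z = a^{p+p!} b^{p+p!+2} ∉ L.
Contradiction. Therefore L is not regular.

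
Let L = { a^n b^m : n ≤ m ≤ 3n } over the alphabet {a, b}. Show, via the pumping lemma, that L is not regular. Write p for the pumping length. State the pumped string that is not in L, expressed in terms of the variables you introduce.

a^{p+k} b^p

Assume L is regular; let p be its pumping constant.
Take w = a^p b^p ∈ L (since p ≤ p ≤ 3p), with |w| = 2p ≥ p.
By the pumping lemma, w = xyz with |xy| ≤ p and |y| > 0.
The first p characters of w are a's, so xy (and hence y) consists only of a's. Write y = a^k, 1 ≤ k ≤ p.
Pump with i = 2: xy^2z = a^{p+k} b^p. Now n = p+k > p = m, so the condition n ≤ m fails. Thus xy^2z ∉ L.
This contradicts the pumping lemma, so L is not regular.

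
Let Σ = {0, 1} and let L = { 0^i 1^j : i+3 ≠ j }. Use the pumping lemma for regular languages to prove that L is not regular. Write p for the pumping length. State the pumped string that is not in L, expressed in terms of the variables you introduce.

0^{p+p!} 1^{p+p!+3}

Toward a contradiction, assume L is regular with pumping length p.
Choose w = 0^p 1^{p+p!+3}. Since p ≠ (p+p!+3)-3 = p+p!, w ∈ L; and |w| ≥ p.
The pumping lemma gives a decomposition w = xyz where |xy| ≤ p and y is nonempty.
Since the first p symbols of w are all 0's and |xy| ≤ p, y lies entirely in the leading 0-block: y = 0^k for some k with 1 ≤ k ≤ p.
Since 1 ≤ k ≤ p, k divides p!; set t = 1 + p!/k. Then xy^t z has p + (p!/k)·k = p + p! copies of 0. Now the 0-count is p+p! and (1-count)-3 = (p+p!+3)-3 = p+p!, so i+3 ≠ j fails. So xy^t z = 0^{p+p!} 1^{p+p!+3} ∉ L.
This is a contradiction; hence L is not regular.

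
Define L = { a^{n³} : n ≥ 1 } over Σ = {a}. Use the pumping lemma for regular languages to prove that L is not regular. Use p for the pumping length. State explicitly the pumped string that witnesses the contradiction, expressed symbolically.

a^{p³+k}

Suppose for contradiction that L is regular, and let p be the pumping length.
Take w = a^{p³} ∈ L with |w| = p³ ≥ p.
Write w = xyz as guaranteed by the lemma, with |xy| ≤ p and y is nonempty.
Then y = a^k for some k with 1 ≤ k ≤ p.
Pump with i = 2: xy^2z = a^{p³+k}. Since 1 ≤ k ≤ p, p³ < p³+k ≤ p³+p < p³+3p²+3p+1 = (p+1)³, so p³+k is not a perfect cube. So xy^2z ∉ L.
This is a contradiction; hence L is not regular.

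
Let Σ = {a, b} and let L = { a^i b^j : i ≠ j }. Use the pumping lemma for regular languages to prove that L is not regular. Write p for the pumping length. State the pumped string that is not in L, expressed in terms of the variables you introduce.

a^{p+p!} b^{p+p!}

Assume L is regular; let p be its pumping constant.
Choose w = a^p b^{p+p!}. Since p ≠ p+p!, w ∈ L; and |w| ≥ p.
The pumping lemma gives a decomposition w = xyz where |xy| ≤ p and |y| ≥ 1.
Since the first p symbols of w are all a's and |xy| ≤ p, y lies entirely in the leading a-block: y = a^k for some k with 1 ≤ k ≤ p.
Since 1 ≤ k ≤ p, k divides p!; set t = 1 + p!/k. Then xy^t z has p + (p!/k)·k = p + p! copies of a. Now the a-count equals the b-count, so i ≠ j fails. So xy^t z = a^{p+p!} b^{p+p!} ∉ L.
This contradicts the pumping lemma, so L is not regular.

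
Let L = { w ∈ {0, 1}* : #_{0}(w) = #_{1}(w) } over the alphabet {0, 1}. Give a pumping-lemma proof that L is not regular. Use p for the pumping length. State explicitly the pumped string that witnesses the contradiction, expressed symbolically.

0^{p+k} 1^p

Assume L is regular. Let p be the pumping length given by the pumping lemma.
Choose w = 0^p 1^p ∈ L with |w| = 2p ≥ p.
Write w = xyz as guaranteed by the lemma, with |xy| ≤ p and |y| ≥ 1.
The first p characters of w are 0's, so xy (and hence y) consists only of 0's. Write y = 0^k, 1 ≤ k ≤ p.
Pump with i = 2: xy^2z = 0^{p+k} 1^p has p+k occurrences of 0 but only p of 1. Since k ≥ 1 the counts differ, so xy^2z ∉ L.
Contradiction. Therefore L is not regular.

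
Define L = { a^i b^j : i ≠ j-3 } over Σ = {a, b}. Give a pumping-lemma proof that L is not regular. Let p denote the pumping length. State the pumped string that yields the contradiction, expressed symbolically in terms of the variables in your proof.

a^{p+p!} b^{p+p!+3}

Suppose for contradiction that L is regular, and let p be the pumping length.
Choose w = a^p b^{p+p!+3}. Since p ≠ (p+p!+3)-3 = p+p!, w ∈ L; and |w| ≥ p.
By the pumping lemma, w = xyz with |xy| ≤ p and |y| ≥ 1.
Since the first p symbols of w are all a's and |xy| ≤ p, y lies entirely in the leading a-block: y = a^k for some k with 1 ≤ k ≤ p.
Since 1 ≤ k ≤ p, k divides p!; set t = 1 + p!/k. Then xy^t z has p + (p!/k)·k = p + p! copies of a. Now the a-count is p+p! and (b-count)-3 = (p+p!+3)-3 = p+p!, so i ≠ j-3 fails. So xy^t z = a^{p+p!} b^{p+p!+3} ∉ L.
This contradicts the pumping lemma, so L is not regular.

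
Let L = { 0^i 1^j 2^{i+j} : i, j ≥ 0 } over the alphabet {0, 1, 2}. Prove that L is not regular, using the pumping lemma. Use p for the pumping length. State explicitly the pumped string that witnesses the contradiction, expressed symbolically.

Assume L is regular; let p be its pumping constant.
Take w = 0^p 1^p 2^{2p} ∈ L (with i=j=p, i+j=2p), |w| = 4p ≥ p.
By the pumping lemma, w = xyz with |xy| ≤ p and y is nonempty.
Because |xy| ≤ p and w begins with p copies of 0, we have y = 0^k with 1 ≤ k ≤ p.
Consider xy^2z = 0^{p+k} 1^p 2^{2p}. Now the 0- and 1-counts sum to 2p+k, but the 2-count is 2p ≠ 2p+k. So xy^2z ∉ L.
Contradiction. Therefore L is not regular.

0^{p+k} 1^p 2^{2p}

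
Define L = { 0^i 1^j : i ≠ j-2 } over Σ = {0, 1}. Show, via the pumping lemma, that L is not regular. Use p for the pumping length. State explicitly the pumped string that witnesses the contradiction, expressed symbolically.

Suppose for contradiction that L is regular, and let p be the pumping length.
Choose w = 0^p 1^{p+p!+2}. Since p ≠ (p+p!+2)-2 = p+p!, w ∈ L; and |w| ≥ p.
Write w = xyz as guaranteed by the lemma, with |xy| ≤ p and |y| ≥ 1.
Because |xy| ≤ p and w begins with p copies of 0, we have y = 0^k with 1 ≤ k ≤ p.
Since 1 ≤ k ≤ p, k divides p!; set t = 1 + p!/k. Then xy^t z has p + (p!/k)·k = p + p! copies of 0. Now the 0-count is p+p! and (1-count)-2 = (p+p!+2)-2 = p+p!, so i ≠ j-2 fails. So xy^t z = 0^{p+p!} 1^{p+p!+2} ∉ L.
Contradiction. Therefore L is not regular.

0^{p+p!} 1^{p+p!+2}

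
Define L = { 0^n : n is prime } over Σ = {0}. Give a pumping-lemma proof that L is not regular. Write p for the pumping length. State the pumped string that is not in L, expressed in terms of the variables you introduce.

0^{q(1+k)}

Suppose for contradiction that L is regular, and let p be the pumping length.
Let q be a prime with q ≥ p+2 (infinitely many primes exist), and take w = 0^q ∈ L with |w| = q ≥ p.
By the pumping lemma, w = xyz with |xy| ≤ p and |y| ≥ 1.
Then y = 0^k for some k with 1 ≤ k ≤ p.
Since 1 ≤ k ≤ p, |xz| = q-k. Pump with i = q+1: |xy^{q+1}z| = (q-k)+(q+1)k = q+qk = q(1+k), which is composite (both factors ≥ 2). So xy^{q+1}z = 0^{q(1+k)} ∉ L.
This contradicts the pumping lemma, so L is not regular.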